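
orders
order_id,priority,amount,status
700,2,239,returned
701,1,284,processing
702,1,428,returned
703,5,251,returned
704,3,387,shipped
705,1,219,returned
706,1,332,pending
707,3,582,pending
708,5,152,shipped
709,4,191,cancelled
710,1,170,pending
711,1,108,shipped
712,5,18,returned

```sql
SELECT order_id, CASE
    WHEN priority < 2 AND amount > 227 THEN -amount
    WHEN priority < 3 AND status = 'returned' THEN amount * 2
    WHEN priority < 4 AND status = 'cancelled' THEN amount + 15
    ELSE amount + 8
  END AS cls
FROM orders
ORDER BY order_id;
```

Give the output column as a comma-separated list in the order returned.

478, -284, -428, 259, 395, 438, -332, 590, 160, 199, 178, 116, 26

order_id=700: priority < 3 AND status = 'returned' → 478
order_id=701: priority < 2 AND amount > 227 → -284
order_id=702: priority < 2 AND amount > 227 → -428
order_id=703: ELSE → 259
order_id=704: ELSE → 395
order_id=705: priority < 3 AND status = 'returned' → 438
order_id=706: priority < 2 AND amount > 227 → -332
order_id=707: ELSE → 590
order_id=708: ELSE → 160
order_id=709: ELSE → 199
order_id=710: ELSE → 178
order_id=711: ELSE → 116
order_id=712: ELSE → 26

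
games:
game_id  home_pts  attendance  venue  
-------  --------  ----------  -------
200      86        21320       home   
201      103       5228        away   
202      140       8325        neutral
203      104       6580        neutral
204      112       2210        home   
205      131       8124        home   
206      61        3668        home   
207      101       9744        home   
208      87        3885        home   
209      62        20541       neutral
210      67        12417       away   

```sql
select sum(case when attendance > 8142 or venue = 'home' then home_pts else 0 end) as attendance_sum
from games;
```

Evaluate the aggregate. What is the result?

847

game_id=200: ✓ → 86
game_id=201: ✗
game_id=202: ✓ → 140
game_id=203: ✗
game_id=204: ✓ → 112
game_id=205: ✓ → 131
game_id=206: ✓ → 61
game_id=207: ✓ → 101
game_id=208: ✓ → 87
game_id=209: ✓ → 62
game_id=210: ✓ → 67
attendance_sum = 86 + 140 + 112 + 131 + 61 + 101 + 87 + 62 + 67 = 847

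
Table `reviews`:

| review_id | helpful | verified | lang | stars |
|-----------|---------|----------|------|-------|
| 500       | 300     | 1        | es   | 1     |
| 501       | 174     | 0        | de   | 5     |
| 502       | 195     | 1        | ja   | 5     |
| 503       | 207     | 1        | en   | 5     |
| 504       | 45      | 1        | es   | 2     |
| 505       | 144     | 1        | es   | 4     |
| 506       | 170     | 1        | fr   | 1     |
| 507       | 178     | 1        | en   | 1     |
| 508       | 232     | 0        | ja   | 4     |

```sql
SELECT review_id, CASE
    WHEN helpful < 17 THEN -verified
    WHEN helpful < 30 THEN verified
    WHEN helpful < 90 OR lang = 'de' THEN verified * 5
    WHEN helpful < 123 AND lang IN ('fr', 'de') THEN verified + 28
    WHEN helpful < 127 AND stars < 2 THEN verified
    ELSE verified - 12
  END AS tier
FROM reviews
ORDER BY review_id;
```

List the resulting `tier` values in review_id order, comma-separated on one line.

-11, 0, -11, -11, 5, -11, -11, -11, -12

review_id=500: ELSE → -11
review_id=501: helpful < 90 OR lang = 'de' → 0
review_id=502: ELSE → -11
review_id=503: ELSE → -11
review_id=504: helpful < 90 OR lang = 'de' → 5
review_id=505: ELSE → -11
review_id=506: ELSE → -11
review_id=507: ELSE → -11
review_id=508: ELSE → -12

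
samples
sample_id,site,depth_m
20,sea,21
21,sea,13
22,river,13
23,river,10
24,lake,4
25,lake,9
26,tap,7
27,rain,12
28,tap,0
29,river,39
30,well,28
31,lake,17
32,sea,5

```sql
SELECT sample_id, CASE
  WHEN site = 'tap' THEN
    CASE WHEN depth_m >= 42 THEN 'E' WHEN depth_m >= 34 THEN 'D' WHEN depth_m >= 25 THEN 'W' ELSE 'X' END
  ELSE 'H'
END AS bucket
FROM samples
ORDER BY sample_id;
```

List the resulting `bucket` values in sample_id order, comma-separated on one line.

H, H, H, H, H, H, X, H, X, H, H, H, H

sample_id=20: site='sea' → outer ELSE → H
sample_id=21: site='sea' → outer ELSE → H
sample_id=22: site='river' → outer ELSE → H
sample_id=23: site='river' → outer ELSE → H
sample_id=24: site='lake' → outer ELSE → H
sample_id=25: site='lake' → outer ELSE → H
sample_id=26: site='tap' → inner[ELSE] → X
sample_id=27: site='rain' → outer ELSE → H
sample_id=28: site='tap' → inner[ELSE] → X
sample_id=29: site='river' → outer ELSE → H
sample_id=30: site='well' → outer ELSE → H
sample_id=31: site='lake' → outer ELSE → H
sample_id=32: site='sea' → outer ELSE → H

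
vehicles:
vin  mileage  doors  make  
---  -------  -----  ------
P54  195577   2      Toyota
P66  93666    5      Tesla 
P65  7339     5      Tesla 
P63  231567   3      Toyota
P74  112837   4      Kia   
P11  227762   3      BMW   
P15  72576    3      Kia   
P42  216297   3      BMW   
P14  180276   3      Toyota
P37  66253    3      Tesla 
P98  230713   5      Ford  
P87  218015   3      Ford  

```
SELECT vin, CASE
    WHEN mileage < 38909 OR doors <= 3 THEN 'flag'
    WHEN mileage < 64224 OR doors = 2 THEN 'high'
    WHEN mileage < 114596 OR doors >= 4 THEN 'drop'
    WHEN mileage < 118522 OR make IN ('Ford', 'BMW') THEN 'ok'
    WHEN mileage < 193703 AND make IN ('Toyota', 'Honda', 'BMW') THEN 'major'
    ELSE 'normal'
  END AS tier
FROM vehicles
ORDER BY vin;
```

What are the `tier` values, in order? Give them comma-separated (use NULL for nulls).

vin=P11: mileage < 38909 OR doors <= 3 → flag
vin=P14: mileage < 38909 OR doors <= 3 → flag
vin=P15: mileage < 38909 OR doors <= 3 → flag
vin=P37: mileage < 38909 OR doors <= 3 → flag
vin=P42: mileage < 38909 OR doors <= 3 → flag
vin=P54: mileage < 38909 OR doors <= 3 → flag
vin=P63: mileage < 38909 OR doors <= 3 → flag
vin=P65: mileage < 38909 OR doors <= 3 → flag
vin=P66: mileage < 114596 OR doors >= 4 → drop
vin=P74: mileage < 114596 OR doors >= 4 → drop
vin=P87: mileage < 38909 OR doors <= 3 → flag
vin=P98: mileage < 114596 OR doors >= 4 → drop

flag, flag, flag, flag, flag, flag, flag, flag, drop, drop, flag, drop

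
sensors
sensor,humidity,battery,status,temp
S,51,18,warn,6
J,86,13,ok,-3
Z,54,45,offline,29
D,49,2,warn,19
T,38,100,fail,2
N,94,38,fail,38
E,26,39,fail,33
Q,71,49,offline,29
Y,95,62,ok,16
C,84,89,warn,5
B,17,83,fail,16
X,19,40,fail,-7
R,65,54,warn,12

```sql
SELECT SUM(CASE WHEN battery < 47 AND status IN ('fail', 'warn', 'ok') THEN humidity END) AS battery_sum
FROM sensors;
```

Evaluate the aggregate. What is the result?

325

sensor=S: ✓ → 51
sensor=J: ✓ → 86
sensor=Z: ✗
sensor=D: ✓ → 49
sensor=T: ✗
sensor=N: ✓ → 94
sensor=E: ✓ → 26
sensor=Q: ✗
sensor=Y: ✗
sensor=C: ✗
sensor=B: ✗
sensor=X: ✓ → 19
sensor=R: ✗
battery_sum = 51 + 86 + 49 + 94 + 26 + 19 = 325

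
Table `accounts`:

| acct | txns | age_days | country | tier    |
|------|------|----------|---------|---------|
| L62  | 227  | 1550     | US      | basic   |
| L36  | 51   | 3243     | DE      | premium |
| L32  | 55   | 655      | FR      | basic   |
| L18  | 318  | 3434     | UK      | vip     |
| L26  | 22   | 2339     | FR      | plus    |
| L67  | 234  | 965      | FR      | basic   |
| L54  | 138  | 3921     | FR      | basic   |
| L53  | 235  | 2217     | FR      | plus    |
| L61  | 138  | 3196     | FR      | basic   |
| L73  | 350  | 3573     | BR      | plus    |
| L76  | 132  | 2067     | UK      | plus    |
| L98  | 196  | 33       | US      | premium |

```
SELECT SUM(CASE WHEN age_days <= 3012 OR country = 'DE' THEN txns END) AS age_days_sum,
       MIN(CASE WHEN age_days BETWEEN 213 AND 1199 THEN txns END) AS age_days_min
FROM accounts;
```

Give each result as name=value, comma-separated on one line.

[age_days_sum: age_days <= 3012 OR country = 'DE']
acct=L62: ✓ → 227
acct=L36: ✓ → 51
acct=L32: ✓ → 55
acct=L18: ✗
acct=L26: ✓ → 22
acct=L67: ✓ → 234
acct=L54: ✗
acct=L53: ✓ → 235
acct=L61: ✗
acct=L73: ✗
acct=L76: ✓ → 132
acct=L98: ✓ → 196
age_days_sum = 227 + 51 + 55 + 22 + 234 + 235 + 132 + 196 = 1152
—
[age_days_min: age_days BETWEEN 213 AND 1199]
acct=L62: ✗
acct=L36: ✗
acct=L32: ✓ → 55
acct=L18: ✗
acct=L26: ✗
acct=L67: ✓ → 234
acct=L54: ✗
acct=L53: ✗
acct=L61: ✗
acct=L73: ✗
acct=L76: ✗
acct=L98: ✗
age_days_min = MIN(55, 234) = 55

age_days_sum=1152, age_days_min=55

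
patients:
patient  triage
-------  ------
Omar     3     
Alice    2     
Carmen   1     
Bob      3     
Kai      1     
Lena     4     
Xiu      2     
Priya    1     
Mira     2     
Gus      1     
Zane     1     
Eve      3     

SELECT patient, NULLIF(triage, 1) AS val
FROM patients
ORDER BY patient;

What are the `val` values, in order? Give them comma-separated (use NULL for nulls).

2, 3, NULL, 3, NULL, NULL, 4, 2, 3, NULL, 2, NULL

patient=Alice: triage=2 vs 1: differ → 2
patient=Bob: triage=3 vs 1: differ → 3
patient=Carmen: triage=1 vs 1: equal → NULL
patient=Eve: triage=3 vs 1: differ → 3
patient=Gus: triage=1 vs 1: equal → NULL
patient=Kai: triage=1 vs 1: equal → NULL
patient=Lena: triage=4 vs 1: differ → 4
patient=Mira: triage=2 vs 1: differ → 2
patient=Omar: triage=3 vs 1: differ → 3
patient=Priya: triage=1 vs 1: equal → NULL
patient=Xiu: triage=2 vs 1: differ → 2
patient=Zane: triage=1 vs 1: equal → NULL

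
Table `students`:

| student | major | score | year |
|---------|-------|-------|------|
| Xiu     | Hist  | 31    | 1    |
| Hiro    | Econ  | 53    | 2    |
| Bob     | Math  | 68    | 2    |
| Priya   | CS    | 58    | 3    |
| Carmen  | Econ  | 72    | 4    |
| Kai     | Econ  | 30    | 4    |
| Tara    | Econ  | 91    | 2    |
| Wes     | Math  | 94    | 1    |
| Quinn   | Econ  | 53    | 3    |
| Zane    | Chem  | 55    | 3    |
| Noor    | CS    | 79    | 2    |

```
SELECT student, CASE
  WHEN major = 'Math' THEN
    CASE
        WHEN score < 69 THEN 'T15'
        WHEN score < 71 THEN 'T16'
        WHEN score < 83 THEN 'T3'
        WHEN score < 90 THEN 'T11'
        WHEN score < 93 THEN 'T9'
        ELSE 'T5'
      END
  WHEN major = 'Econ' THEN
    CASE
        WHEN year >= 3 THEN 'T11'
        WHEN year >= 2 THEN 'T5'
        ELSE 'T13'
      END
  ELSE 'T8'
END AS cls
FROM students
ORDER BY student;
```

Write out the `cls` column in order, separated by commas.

T15, T11, T5, T11, T8, T8, T11, T5, T5, T8, T8

student=Bob: major='Math' → inner[score < 69] → T15
student=Carmen: major='Econ' → inner[year >= 3] → T11
student=Hiro: major='Econ' → inner[year >= 2] → T5
student=Kai: major='Econ' → inner[year >= 3] → T11
student=Noor: major='CS' → outer ELSE → T8
student=Priya: major='CS' → outer ELSE → T8
student=Quinn: major='Econ' → inner[year >= 3] → T11
student=Tara: major='Econ' → inner[year >= 2] → T5
student=Wes: major='Math' → inner[ELSE] → T5
student=Xiu: major='Hist' → outer ELSE → T8
student=Zane: major='Chem' → outer ELSE → T8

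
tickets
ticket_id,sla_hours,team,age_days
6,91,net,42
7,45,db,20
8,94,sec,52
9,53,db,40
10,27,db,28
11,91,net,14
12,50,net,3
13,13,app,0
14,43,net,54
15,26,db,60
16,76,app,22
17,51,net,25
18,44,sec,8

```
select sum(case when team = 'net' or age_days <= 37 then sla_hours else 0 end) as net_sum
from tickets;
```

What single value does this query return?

ticket_id=6: ✓ → 91
ticket_id=7: ✓ → 45
ticket_id=8: ✗
ticket_id=9: ✗
ticket_id=10: ✓ → 27
ticket_id=11: ✓ → 91
ticket_id=12: ✓ → 50
ticket_id=13: ✓ → 13
ticket_id=14: ✓ → 43
ticket_id=15: ✗
ticket_id=16: ✓ → 76
ticket_id=17: ✓ → 51
ticket_id=18: ✓ → 44
net_sum = 91 + 45 + 27 + 91 + 50 + 13 + 43 + 76 + 51 + 44 = 531

531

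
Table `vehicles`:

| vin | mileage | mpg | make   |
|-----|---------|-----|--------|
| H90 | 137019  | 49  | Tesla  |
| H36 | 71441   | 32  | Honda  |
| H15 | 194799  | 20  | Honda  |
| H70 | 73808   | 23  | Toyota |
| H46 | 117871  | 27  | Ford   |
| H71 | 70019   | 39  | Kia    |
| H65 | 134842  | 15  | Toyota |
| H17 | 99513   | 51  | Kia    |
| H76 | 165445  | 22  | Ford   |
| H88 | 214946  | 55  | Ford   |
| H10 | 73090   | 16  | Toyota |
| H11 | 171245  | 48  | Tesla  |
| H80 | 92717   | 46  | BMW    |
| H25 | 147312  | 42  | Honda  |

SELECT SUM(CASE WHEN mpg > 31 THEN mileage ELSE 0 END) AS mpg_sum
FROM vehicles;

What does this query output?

vin=H90: ✓ → 137019
vin=H36: ✓ → 71441
vin=H15: ✗
vin=H70: ✗
vin=H46: ✗
vin=H71: ✓ → 70019
vin=H65: ✗
vin=H17: ✓ → 99513
vin=H76: ✗
vin=H88: ✓ → 214946
vin=H10: ✗
vin=H11: ✓ → 171245
vin=H80: ✓ → 92717
vin=H25: ✓ → 147312
mpg_sum = 137019 + 71441 + 70019 + 99513 + 214946 + 171245 + 92717 + 147312 = 1004212

1004212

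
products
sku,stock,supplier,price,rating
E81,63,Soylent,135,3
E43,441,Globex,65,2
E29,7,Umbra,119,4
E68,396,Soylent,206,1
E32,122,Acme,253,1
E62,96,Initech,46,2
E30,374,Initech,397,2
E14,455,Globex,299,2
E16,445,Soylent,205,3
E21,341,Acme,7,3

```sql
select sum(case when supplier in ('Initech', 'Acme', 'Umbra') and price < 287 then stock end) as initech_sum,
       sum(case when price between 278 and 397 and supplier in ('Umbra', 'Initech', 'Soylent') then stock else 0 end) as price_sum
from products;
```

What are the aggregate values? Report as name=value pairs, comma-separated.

initech_sum=566, price_sum=374

[initech_sum: supplier in ('Initech', 'Acme', 'Umbra') and price < 287]
sku=E81: ✗
sku=E43: ✗
sku=E29: ✓ → 7
sku=E68: ✗
sku=E32: ✓ → 122
sku=E62: ✓ → 96
sku=E30: ✗
sku=E14: ✗
sku=E16: ✗
sku=E21: ✓ → 341
initech_sum = 7 + 122 + 96 + 341 = 566
—
[price_sum: price between 278 and 397 and supplier in ('Umbra', 'Initech', 'Soylent')]
sku=E81: ✗
sku=E43: ✗
sku=E29: ✗
sku=E68: ✗
sku=E32: ✗
sku=E62: ✗
sku=E30: ✓ → 374
sku=E14: ✗
sku=E16: ✗
sku=E21: ✗
price_sum = 374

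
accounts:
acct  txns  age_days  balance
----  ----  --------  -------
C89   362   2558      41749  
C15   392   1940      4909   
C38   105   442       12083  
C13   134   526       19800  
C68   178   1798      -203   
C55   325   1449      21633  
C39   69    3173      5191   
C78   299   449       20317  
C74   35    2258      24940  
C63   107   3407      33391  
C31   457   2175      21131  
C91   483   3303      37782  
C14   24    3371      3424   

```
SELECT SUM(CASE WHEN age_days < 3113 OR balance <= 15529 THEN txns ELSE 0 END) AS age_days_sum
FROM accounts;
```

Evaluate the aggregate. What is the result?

acct=C89: ✓ → 362
acct=C15: ✓ → 392
acct=C38: ✓ → 105
acct=C13: ✓ → 134
acct=C68: ✓ → 178
acct=C55: ✓ → 325
acct=C39: ✓ → 69
acct=C78: ✓ → 299
acct=C74: ✓ → 35
acct=C63: ✗
acct=C31: ✓ → 457
acct=C91: ✗
acct=C14: ✓ → 24
age_days_sum = 362 + 392 + 105 + 134 + 178 + 325 + 69 + 299 + 35 + 457 + 24 = 2380

2380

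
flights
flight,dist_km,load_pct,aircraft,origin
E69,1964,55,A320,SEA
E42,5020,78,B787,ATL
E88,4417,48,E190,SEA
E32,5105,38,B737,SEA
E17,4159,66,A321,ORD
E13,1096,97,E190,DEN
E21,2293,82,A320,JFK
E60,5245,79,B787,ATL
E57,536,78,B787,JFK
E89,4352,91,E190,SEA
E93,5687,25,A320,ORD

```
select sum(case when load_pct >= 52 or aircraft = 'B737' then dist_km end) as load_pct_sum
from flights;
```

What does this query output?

flight=E69: ✓ → 1964
flight=E42: ✓ → 5020
flight=E88: ✗
flight=E32: ✓ → 5105
flight=E17: ✓ → 4159
flight=E13: ✓ → 1096
flight=E21: ✓ → 2293
flight=E60: ✓ → 5245
flight=E57: ✓ → 536
flight=E89: ✓ → 4352
flight=E93: ✗
load_pct_sum = 1964 + 5020 + 5105 + 4159 + 1096 + 2293 + 5245 + 536 + 4352 = 29770

29770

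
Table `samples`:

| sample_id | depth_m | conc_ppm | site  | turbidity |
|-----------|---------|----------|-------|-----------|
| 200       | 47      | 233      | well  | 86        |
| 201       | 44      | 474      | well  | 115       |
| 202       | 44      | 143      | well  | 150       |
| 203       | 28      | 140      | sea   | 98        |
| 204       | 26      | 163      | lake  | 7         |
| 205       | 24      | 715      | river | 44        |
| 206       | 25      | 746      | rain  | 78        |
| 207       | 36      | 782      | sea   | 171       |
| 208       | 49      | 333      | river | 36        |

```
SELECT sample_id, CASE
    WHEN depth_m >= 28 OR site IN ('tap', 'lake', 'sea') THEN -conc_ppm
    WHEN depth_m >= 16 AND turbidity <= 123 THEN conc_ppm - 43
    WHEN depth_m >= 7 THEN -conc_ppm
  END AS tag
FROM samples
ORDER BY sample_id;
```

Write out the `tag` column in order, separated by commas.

sample_id=200: depth_m >= 28 OR site IN ('tap', 'lake', 'sea') → -233
sample_id=201: depth_m >= 28 OR site IN ('tap', 'lake', 'sea') → -474
sample_id=202: depth_m >= 28 OR site IN ('tap', 'lake', 'sea') → -143
sample_id=203: depth_m >= 28 OR site IN ('tap', 'lake', 'sea') → -140
sample_id=204: depth_m >= 28 OR site IN ('tap', 'lake', 'sea') → -163
sample_id=205: depth_m >= 16 AND turbidity <= 123 → 672
sample_id=206: depth_m >= 16 AND turbidity <= 123 → 703
sample_id=207: depth_m >= 28 OR site IN ('tap', 'lake', 'sea') → -782
sample_id=208: depth_m >= 28 OR site IN ('tap', 'lake', 'sea') → -333

-233, -474, -143, -140, -163, 672, 703, -782, -333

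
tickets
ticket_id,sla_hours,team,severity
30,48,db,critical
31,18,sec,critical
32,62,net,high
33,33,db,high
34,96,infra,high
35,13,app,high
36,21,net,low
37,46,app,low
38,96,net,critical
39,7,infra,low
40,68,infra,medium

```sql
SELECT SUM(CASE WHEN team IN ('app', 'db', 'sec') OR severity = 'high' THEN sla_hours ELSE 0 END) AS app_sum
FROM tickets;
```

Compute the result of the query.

316

ticket_id=30: ✓ → 48
ticket_id=31: ✓ → 18
ticket_id=32: ✓ → 62
ticket_id=33: ✓ → 33
ticket_id=34: ✓ → 96
ticket_id=35: ✓ → 13
ticket_id=36: ✗
ticket_id=37: ✓ → 46
ticket_id=38: ✗
ticket_id=39: ✗
ticket_id=40: ✗
app_sum = 48 + 18 + 62 + 33 + 96 + 13 + 46 = 316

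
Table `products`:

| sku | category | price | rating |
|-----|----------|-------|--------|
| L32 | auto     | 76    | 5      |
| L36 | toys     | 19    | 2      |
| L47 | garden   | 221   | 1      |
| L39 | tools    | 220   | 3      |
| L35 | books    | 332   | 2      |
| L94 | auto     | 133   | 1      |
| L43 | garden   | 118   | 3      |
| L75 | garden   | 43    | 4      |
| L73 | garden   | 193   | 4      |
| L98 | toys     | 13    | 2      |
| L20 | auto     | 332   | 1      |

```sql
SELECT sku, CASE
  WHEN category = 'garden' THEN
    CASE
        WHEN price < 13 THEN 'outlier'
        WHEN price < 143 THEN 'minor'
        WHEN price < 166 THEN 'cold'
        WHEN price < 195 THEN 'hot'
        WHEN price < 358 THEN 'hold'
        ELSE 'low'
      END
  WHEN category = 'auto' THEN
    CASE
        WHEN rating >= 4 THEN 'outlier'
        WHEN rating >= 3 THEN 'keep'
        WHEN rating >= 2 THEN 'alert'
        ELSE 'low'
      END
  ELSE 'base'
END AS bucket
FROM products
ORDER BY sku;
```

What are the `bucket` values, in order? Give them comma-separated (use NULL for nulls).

sku=L20: category='auto' → inner[ELSE] → low
sku=L32: category='auto' → inner[rating >= 4] → outlier
sku=L35: category='books' → outer ELSE → base
sku=L36: category='toys' → outer ELSE → base
sku=L39: category='tools' → outer ELSE → base
sku=L43: category='garden' → inner[price < 143] → minor
sku=L47: category='garden' → inner[price < 358] → hold
sku=L73: category='garden' → inner[price < 195] → hot
sku=L75: category='garden' → inner[price < 143] → minor
sku=L94: category='auto' → inner[ELSE] → low
sku=L98: category='toys' → outer ELSE → base

low, outlier, base, base, base, minor, hold, hot, minor, low, base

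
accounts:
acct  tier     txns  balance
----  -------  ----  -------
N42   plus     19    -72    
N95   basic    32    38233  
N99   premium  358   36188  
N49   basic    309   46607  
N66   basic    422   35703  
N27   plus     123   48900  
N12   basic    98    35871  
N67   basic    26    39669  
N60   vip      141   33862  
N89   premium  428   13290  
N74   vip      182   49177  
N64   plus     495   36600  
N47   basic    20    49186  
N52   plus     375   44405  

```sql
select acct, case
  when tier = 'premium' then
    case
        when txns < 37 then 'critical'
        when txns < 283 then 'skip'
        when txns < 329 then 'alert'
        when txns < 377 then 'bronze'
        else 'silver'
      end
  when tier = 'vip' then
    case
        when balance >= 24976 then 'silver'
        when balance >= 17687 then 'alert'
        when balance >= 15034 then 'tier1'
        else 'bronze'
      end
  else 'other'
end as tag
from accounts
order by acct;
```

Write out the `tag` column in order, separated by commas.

other, other, other, other, other, other, silver, other, other, other, silver, silver, other, bronze

acct=N12: tier='basic' → outer ELSE → other
acct=N27: tier='plus' → outer ELSE → other
acct=N42: tier='plus' → outer ELSE → other
acct=N47: tier='basic' → outer ELSE → other
acct=N49: tier='basic' → outer ELSE → other
acct=N52: tier='plus' → outer ELSE → other
acct=N60: tier='vip' → inner[balance >= 24976] → silver
acct=N64: tier='plus' → outer ELSE → other
acct=N66: tier='basic' → outer ELSE → other
acct=N67: tier='basic' → outer ELSE → other
acct=N74: tier='vip' → inner[balance >= 24976] → silver
acct=N89: tier='premium' → inner[ELSE] → silver
acct=N95: tier='basic' → outer ELSE → other
acct=N99: tier='premium' → inner[txns < 377] → bronze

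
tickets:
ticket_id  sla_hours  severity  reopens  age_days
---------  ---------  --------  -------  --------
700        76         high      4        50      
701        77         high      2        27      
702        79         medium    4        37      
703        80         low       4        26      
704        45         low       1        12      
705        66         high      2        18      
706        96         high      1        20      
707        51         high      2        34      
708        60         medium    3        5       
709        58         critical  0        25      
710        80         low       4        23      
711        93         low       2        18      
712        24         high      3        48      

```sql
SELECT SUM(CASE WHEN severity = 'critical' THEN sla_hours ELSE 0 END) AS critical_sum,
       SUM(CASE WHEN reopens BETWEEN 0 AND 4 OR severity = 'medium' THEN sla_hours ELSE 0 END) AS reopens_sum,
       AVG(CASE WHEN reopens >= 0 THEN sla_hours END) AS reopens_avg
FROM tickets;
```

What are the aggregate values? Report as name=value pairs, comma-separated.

[critical_sum: severity = 'critical']
ticket_id=700: ✗
ticket_id=701: ✗
ticket_id=702: ✗
ticket_id=703: ✗
ticket_id=704: ✗
ticket_id=705: ✗
ticket_id=706: ✗
ticket_id=707: ✗
ticket_id=708: ✗
ticket_id=709: ✓ → 58
ticket_id=710: ✗
ticket_id=711: ✗
ticket_id=712: ✗
critical_sum = 58
—
[reopens_sum: reopens BETWEEN 0 AND 4 OR severity = 'medium']
ticket_id=700: ✓ → 76
ticket_id=701: ✓ → 77
ticket_id=702: ✓ → 79
ticket_id=703: ✓ → 80
ticket_id=704: ✓ → 45
ticket_id=705: ✓ → 66
ticket_id=706: ✓ → 96
ticket_id=707: ✓ → 51
ticket_id=708: ✓ → 60
ticket_id=709: ✓ → 58
ticket_id=710: ✓ → 80
ticket_id=711: ✓ → 93
ticket_id=712: ✓ → 24
reopens_sum = 76 + 77 + 79 + 80 + 45 + 66 + 96 + 51 + 60 + 58 + 80 + 93 + 24 = 885
—
[reopens_avg: reopens >= 0]
ticket_id=700: ✓ → 76
ticket_id=701: ✓ → 77
ticket_id=702: ✓ → 79
ticket_id=703: ✓ → 80
ticket_id=704: ✓ → 45
ticket_id=705: ✓ → 66
ticket_id=706: ✓ → 96
ticket_id=707: ✓ → 51
ticket_id=708: ✓ → 60
ticket_id=709: ✓ → 58
ticket_id=710: ✓ → 80
ticket_id=711: ✓ → 93
ticket_id=712: ✓ → 24
reopens_avg = (76 + 77 + 79 + 80 + 45 + 66 + 96 + 51 + 60 + 58 + 80 + 93 + 24) / 13 = 68.0769230769

critical_sum=58, reopens_sum=885, reopens_avg=68.0769230769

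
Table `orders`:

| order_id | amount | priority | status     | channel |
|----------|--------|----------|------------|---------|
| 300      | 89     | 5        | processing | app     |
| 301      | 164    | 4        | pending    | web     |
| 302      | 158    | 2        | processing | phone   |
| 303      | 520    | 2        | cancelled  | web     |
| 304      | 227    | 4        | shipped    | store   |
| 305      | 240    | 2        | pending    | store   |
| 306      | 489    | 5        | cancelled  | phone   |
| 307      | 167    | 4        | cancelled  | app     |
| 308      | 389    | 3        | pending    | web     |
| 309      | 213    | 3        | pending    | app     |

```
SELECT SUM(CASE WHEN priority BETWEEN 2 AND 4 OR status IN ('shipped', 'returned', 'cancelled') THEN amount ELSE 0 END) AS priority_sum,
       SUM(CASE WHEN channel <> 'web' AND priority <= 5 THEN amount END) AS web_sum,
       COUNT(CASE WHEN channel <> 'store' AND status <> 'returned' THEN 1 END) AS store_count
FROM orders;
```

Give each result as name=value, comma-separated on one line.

[priority_sum: priority BETWEEN 2 AND 4 OR status IN ('shipped', 'returned', 'cancelled')]
order_id=300: ✗
order_id=301: ✓ → 164
order_id=302: ✓ → 158
order_id=303: ✓ → 520
order_id=304: ✓ → 227
order_id=305: ✓ → 240
order_id=306: ✓ → 489
order_id=307: ✓ → 167
order_id=308: ✓ → 389
order_id=309: ✓ → 213
priority_sum = 164 + 158 + 520 + 227 + 240 + 489 + 167 + 389 + 213 = 2567
—
[web_sum: channel <> 'web' AND priority <= 5]
order_id=300: ✓ → 89
order_id=301: ✗
order_id=302: ✓ → 158
order_id=303: ✗
order_id=304: ✓ → 227
order_id=305: ✓ → 240
order_id=306: ✓ → 489
order_id=307: ✓ → 167
order_id=308: ✗
order_id=309: ✓ → 213
web_sum = 89 + 158 + 227 + 240 + 489 + 167 + 213 = 1583
—
[store_count: channel <> 'store' AND status <> 'returned']
order_id=300: ✓ → 1
order_id=301: ✓ → 1
order_id=302: ✓ → 1
order_id=303: ✓ → 1
order_id=304: ✗
order_id=305: ✗
order_id=306: ✓ → 1
order_id=307: ✓ → 1
order_id=308: ✓ → 1
order_id=309: ✓ → 1
store_count = COUNT(1, 1, 1, 1, 1, 1, 1, 1) = 8

priority_sum=2567, web_sum=1583, store_count=8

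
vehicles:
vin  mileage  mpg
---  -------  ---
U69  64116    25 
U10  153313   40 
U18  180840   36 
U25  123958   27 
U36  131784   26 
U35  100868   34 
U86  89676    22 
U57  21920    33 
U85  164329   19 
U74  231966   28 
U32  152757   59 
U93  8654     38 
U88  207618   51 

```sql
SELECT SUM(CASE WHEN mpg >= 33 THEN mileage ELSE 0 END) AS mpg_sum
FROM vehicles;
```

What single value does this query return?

825970

vin=U69: ✗
vin=U10: ✓ → 153313
vin=U18: ✓ → 180840
vin=U25: ✗
vin=U36: ✗
vin=U35: ✓ → 100868
vin=U86: ✗
vin=U57: ✓ → 21920
vin=U85: ✗
vin=U74: ✗
vin=U32: ✓ → 152757
vin=U93: ✓ → 8654
vin=U88: ✓ → 207618
mpg_sum = 153313 + 180840 + 100868 + 21920 + 152757 + 8654 + 207618 = 825970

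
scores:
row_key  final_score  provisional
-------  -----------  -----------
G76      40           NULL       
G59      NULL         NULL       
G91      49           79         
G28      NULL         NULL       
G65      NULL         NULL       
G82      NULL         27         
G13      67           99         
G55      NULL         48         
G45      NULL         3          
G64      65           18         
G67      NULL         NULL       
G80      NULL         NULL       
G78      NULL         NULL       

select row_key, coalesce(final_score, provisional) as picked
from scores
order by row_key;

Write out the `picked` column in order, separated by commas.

row_key=G13: final_score=67 → 67
row_key=G28: final_score=NULL, provisional=NULL (all NULL) → NULL
row_key=G45: final_score=NULL, provisional=3 → 3
row_key=G55: final_score=NULL, provisional=48 → 48
row_key=G59: final_score=NULL, provisional=NULL (all NULL) → NULL
row_key=G64: final_score=65 → 65
row_key=G65: final_score=NULL, provisional=NULL (all NULL) → NULL
row_key=G67: final_score=NULL, provisional=NULL (all NULL) → NULL
row_key=G76: final_score=40 → 40
row_key=G78: final_score=NULL, provisional=NULL (all NULL) → NULL
row_key=G80: final_score=NULL, provisional=NULL (all NULL) → NULL
row_key=G82: final_score=NULL, provisional=27 → 27
row_key=G91: final_score=49 → 49

67, NULL, 3, 48, NULL, 65, NULL, NULL, 40, NULL, NULL, 27, 49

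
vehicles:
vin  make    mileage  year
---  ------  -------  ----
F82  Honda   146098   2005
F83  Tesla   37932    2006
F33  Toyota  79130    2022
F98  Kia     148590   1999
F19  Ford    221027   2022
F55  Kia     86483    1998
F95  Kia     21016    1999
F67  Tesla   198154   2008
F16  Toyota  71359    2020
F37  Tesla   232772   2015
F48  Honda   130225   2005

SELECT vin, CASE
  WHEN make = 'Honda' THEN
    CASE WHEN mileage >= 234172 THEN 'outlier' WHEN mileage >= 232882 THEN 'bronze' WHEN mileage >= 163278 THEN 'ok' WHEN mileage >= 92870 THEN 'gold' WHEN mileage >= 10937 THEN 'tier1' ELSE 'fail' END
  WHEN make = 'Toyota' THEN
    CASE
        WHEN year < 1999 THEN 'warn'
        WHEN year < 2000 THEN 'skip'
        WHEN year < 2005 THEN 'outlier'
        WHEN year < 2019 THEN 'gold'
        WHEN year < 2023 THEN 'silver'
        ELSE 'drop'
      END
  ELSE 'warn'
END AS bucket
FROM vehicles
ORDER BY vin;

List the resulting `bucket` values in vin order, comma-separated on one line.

vin=F16: make='Toyota' → inner[year < 2023] → silver
vin=F19: make='Ford' → outer ELSE → warn
vin=F33: make='Toyota' → inner[year < 2023] → silver
vin=F37: make='Tesla' → outer ELSE → warn
vin=F48: make='Honda' → inner[mileage >= 92870] → gold
vin=F55: make='Kia' → outer ELSE → warn
vin=F67: make='Tesla' → outer ELSE → warn
vin=F82: make='Honda' → inner[mileage >= 92870] → gold
vin=F83: make='Tesla' → outer ELSE → warn
vin=F95: make='Kia' → outer ELSE → warn
vin=F98: make='Kia' → outer ELSE → warn

silver, warn, silver, warn, gold, warn, warn, gold, warn, warn, warn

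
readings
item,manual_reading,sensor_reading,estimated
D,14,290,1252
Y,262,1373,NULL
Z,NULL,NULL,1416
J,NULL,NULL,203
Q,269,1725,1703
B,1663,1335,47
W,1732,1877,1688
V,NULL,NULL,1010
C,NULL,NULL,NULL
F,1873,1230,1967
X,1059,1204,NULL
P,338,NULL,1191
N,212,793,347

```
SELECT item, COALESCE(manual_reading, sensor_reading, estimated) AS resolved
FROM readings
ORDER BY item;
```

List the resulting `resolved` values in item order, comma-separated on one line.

1663, NULL, 14, 1873, 203, 212, 338, 269, 1010, 1732, 1059, 262, 1416

item=B: manual_reading=1663 → 1663
item=C: manual_reading=NULL, sensor_reading=NULL, estimated=NULL (all NULL) → NULL
item=D: manual_reading=14 → 14
item=F: manual_reading=1873 → 1873
item=J: manual_reading=NULL, sensor_reading=NULL, estimated=203 → 203
item=N: manual_reading=212 → 212
item=P: manual_reading=338 → 338
item=Q: manual_reading=269 → 269
item=V: manual_reading=NULL, sensor_reading=NULL, estimated=1010 → 1010
item=W: manual_reading=1732 → 1732
item=X: manual_reading=1059 → 1059
item=Y: manual_reading=262 → 262
item=Z: manual_reading=NULL, sensor_reading=NULL, estimated=1416 → 1416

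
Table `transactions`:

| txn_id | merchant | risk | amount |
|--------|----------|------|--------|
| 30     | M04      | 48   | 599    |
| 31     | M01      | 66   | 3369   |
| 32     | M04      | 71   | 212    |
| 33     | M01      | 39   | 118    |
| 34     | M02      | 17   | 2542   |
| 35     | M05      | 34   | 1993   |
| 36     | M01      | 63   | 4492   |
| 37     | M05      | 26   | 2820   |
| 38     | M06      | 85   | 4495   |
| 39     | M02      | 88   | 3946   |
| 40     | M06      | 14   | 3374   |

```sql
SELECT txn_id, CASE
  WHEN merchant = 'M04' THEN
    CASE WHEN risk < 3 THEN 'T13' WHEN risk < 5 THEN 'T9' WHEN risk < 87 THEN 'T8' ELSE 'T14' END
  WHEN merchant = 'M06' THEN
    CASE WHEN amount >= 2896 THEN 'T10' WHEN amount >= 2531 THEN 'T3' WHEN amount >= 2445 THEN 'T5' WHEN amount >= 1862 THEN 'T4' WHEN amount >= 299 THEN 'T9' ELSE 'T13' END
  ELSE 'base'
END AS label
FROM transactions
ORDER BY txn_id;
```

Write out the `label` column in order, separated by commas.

T8, base, T8, base, base, base, base, base, T10, base, T10

txn_id=30: merchant='M04' → inner[risk < 87] → T8
txn_id=31: merchant='M01' → outer ELSE → base
txn_id=32: merchant='M04' → inner[risk < 87] → T8
txn_id=33: merchant='M01' → outer ELSE → base
txn_id=34: merchant='M02' → outer ELSE → base
txn_id=35: merchant='M05' → outer ELSE → base
txn_id=36: merchant='M01' → outer ELSE → base
txn_id=37: merchant='M05' → outer ELSE → base
txn_id=38: merchant='M06' → inner[amount >= 2896] → T10
txn_id=39: merchant='M02' → outer ELSE → base
txn_id=40: merchant='M06' → inner[amount >= 2896] → T10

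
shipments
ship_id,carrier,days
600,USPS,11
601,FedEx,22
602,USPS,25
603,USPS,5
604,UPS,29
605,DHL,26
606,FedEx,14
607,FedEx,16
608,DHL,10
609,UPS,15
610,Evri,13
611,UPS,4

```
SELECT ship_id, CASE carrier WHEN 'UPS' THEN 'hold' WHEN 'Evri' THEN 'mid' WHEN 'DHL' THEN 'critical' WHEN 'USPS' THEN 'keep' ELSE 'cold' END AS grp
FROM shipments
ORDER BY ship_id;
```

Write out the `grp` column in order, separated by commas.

ship_id=600: carrier='USPS' → keep
ship_id=601: ELSE → cold
ship_id=602: carrier='USPS' → keep
ship_id=603: carrier='USPS' → keep
ship_id=604: carrier='UPS' → hold
ship_id=605: carrier='DHL' → critical
ship_id=606: ELSE → cold
ship_id=607: ELSE → cold
ship_id=608: carrier='DHL' → critical
ship_id=609: carrier='UPS' → hold
ship_id=610: carrier='Evri' → mid
ship_id=611: carrier='UPS' → hold

keep, cold, keep, keep, hold, critical, cold, cold, critical, hold, mid, hold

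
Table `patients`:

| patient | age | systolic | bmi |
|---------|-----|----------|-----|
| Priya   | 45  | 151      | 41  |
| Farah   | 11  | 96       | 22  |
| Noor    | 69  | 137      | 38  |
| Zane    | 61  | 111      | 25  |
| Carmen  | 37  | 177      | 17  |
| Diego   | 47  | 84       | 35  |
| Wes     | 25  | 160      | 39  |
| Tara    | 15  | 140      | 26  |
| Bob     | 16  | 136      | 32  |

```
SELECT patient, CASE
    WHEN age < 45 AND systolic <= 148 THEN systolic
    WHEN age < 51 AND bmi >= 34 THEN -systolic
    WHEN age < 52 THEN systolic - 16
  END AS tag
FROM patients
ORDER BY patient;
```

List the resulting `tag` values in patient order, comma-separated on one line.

136, 161, -84, 96, NULL, -151, 140, -160, NULL

patient=Bob: age < 45 AND systolic <= 148 → 136
patient=Carmen: age < 52 → 161
patient=Diego: age < 51 AND bmi >= 34 → -84
patient=Farah: age < 45 AND systolic <= 148 → 96
patient=Noor: (no match → NULL) → NULL
patient=Priya: age < 51 AND bmi >= 34 → -151
patient=Tara: age < 45 AND systolic <= 148 → 140
patient=Wes: age < 51 AND bmi >= 34 → -160
patient=Zane: (no match → NULL) → NULL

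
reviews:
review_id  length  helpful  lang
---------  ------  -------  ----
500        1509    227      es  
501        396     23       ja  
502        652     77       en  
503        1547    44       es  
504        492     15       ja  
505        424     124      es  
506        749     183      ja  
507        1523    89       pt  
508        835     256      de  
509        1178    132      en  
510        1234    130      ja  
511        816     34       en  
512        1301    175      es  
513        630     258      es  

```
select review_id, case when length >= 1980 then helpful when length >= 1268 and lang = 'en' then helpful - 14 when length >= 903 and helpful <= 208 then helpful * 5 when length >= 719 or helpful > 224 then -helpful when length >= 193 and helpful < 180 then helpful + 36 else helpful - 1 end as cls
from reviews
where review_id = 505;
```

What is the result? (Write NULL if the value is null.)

160

review_id = 505: length=424, helpful=124, lang=es.
length >= 1980 → false
length >= 1268 and lang = 'en' → false
length >= 903 and helpful <= 208 → false
length >= 719 or helpful > 224 → false
length >= 193 and helpful < 180 → true → 160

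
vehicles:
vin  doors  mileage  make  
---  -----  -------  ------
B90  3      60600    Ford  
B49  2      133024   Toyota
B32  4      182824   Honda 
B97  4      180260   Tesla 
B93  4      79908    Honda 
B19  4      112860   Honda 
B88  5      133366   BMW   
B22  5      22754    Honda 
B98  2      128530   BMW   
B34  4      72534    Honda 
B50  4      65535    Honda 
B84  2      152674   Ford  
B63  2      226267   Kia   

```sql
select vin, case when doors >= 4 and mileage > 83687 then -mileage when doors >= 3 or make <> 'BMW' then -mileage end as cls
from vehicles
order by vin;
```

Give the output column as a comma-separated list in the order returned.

-112860, -22754, -182824, -72534, -133024, -65535, -226267, -152674, -133366, -60600, -79908, -180260, NULL

vin=B19: doors >= 4 and mileage > 83687 → -112860
vin=B22: doors >= 3 or make <> 'BMW' → -22754
vin=B32: doors >= 4 and mileage > 83687 → -182824
vin=B34: doors >= 3 or make <> 'BMW' → -72534
vin=B49: doors >= 3 or make <> 'BMW' → -133024
vin=B50: doors >= 3 or make <> 'BMW' → -65535
vin=B63: doors >= 3 or make <> 'BMW' → -226267
vin=B84: doors >= 3 or make <> 'BMW' → -152674
vin=B88: doors >= 4 and mileage > 83687 → -133366
vin=B90: doors >= 3 or make <> 'BMW' → -60600
vin=B93: doors >= 3 or make <> 'BMW' → -79908
vin=B97: doors >= 4 and mileage > 83687 → -180260
vin=B98: (no match → NULL) → NULL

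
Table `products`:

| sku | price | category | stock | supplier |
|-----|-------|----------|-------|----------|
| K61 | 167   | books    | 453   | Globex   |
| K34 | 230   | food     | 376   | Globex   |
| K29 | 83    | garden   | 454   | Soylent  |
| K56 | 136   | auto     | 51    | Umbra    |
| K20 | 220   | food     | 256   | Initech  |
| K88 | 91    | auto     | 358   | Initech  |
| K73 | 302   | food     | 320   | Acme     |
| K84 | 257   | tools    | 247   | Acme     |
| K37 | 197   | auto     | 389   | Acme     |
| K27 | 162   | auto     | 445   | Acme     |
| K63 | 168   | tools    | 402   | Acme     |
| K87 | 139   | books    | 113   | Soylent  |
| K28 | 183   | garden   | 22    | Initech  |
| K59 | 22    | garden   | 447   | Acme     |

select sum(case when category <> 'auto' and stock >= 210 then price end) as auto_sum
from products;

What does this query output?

1449

sku=K61: ✓ → 167
sku=K34: ✓ → 230
sku=K29: ✓ → 83
sku=K56: ✗
sku=K20: ✓ → 220
sku=K88: ✗
sku=K73: ✓ → 302
sku=K84: ✓ → 257
sku=K37: ✗
sku=K27: ✗
sku=K63: ✓ → 168
sku=K87: ✗
sku=K28: ✗
sku=K59: ✓ → 22
auto_sum = 167 + 230 + 83 + 220 + 302 + 257 + 168 + 22 = 1449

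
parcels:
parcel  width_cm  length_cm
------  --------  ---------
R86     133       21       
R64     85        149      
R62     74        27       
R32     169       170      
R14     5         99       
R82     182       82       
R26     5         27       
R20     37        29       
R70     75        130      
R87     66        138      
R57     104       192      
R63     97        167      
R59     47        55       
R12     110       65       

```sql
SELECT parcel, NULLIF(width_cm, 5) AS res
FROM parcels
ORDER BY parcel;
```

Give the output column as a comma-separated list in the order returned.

parcel=R12: width_cm=110 vs 5: differ → 110
parcel=R14: width_cm=5 vs 5: equal → NULL
parcel=R20: width_cm=37 vs 5: differ → 37
parcel=R26: width_cm=5 vs 5: equal → NULL
parcel=R32: width_cm=169 vs 5: differ → 169
parcel=R57: width_cm=104 vs 5: differ → 104
parcel=R59: width_cm=47 vs 5: differ → 47
parcel=R62: width_cm=74 vs 5: differ → 74
parcel=R63: width_cm=97 vs 5: differ → 97
parcel=R64: width_cm=85 vs 5: differ → 85
parcel=R70: width_cm=75 vs 5: differ → 75
parcel=R82: width_cm=182 vs 5: differ → 182
parcel=R86: width_cm=133 vs 5: differ → 133
parcel=R87: width_cm=66 vs 5: differ → 66

110, NULL, 37, NULL, 169, 104, 47, 74, 97, 85, 75, 182, 133, 66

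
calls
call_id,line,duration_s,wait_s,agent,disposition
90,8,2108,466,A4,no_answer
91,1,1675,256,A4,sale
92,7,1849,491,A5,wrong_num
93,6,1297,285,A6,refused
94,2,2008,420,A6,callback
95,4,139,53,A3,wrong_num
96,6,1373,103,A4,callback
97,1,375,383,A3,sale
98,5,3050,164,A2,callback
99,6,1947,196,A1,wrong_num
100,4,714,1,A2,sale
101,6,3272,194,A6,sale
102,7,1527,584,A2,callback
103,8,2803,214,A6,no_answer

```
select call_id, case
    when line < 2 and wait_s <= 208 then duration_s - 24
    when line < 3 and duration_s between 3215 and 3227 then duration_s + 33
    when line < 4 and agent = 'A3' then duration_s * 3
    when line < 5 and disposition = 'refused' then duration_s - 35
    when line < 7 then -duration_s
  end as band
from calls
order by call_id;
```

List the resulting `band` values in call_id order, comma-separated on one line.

call_id=90: (no match → NULL) → NULL
call_id=91: line < 7 → -1675
call_id=92: (no match → NULL) → NULL
call_id=93: line < 7 → -1297
call_id=94: line < 7 → -2008
call_id=95: line < 7 → -139
call_id=96: line < 7 → -1373
call_id=97: line < 4 and agent = 'A3' → 1125
call_id=98: line < 7 → -3050
call_id=99: line < 7 → -1947
call_id=100: line < 7 → -714
call_id=101: line < 7 → -3272
call_id=102: (no match → NULL) → NULL
call_id=103: (no match → NULL) → NULL

NULL, -1675, NULL, -1297, -2008, -139, -1373, 1125, -3050, -1947, -714, -3272, NULL, NULL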